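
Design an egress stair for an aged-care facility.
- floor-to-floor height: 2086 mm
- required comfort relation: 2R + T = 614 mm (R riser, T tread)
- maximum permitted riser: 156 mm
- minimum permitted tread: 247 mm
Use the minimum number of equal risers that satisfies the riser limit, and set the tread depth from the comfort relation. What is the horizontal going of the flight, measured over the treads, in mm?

4108 mm

At most 156 each: 2086/156 = 13.37, giving 14 risers.
Each riser is 2086/14 = 149 mm (≤ 156 mm).
From 2R + T = 614: T = 614 − 298 = 316 mm.
Going = (14 − 1) × 316 = 4108 mm.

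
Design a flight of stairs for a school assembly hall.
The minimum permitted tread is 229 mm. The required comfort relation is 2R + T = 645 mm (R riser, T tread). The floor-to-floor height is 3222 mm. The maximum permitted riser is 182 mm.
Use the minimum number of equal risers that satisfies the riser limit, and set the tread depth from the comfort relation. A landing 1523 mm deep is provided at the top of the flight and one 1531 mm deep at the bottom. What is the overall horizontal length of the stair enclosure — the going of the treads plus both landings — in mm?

7933 mm

⌈3222/182⌉ = 18 risers.
Each riser is 3222/18 = 179 mm (≤ 182 mm).
Tread T = 645 − 2 × 179 = 287 mm (≥ 229 mm).
18 risers give 17 treads; going = 17 × 287 = 4879 mm.
Add landings: 4879 + 1523 + 1531 = 7933 mm.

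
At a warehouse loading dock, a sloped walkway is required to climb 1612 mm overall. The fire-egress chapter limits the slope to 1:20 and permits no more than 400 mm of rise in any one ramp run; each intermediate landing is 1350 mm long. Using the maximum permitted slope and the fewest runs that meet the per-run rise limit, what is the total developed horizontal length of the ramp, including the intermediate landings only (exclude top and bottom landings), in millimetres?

37640 mm

1612 / 400 = 4.03, so 5 ramp runs are needed. That means 4 intermediate landings.
Horizontal run for 1612 mm of rise at 1:20 is 1612 × 20 = 32240 mm.
4 intermediate landings contribute 4 × 1350 = 5400 mm.
Developed length = 32240 + 5400 = 37640 mm.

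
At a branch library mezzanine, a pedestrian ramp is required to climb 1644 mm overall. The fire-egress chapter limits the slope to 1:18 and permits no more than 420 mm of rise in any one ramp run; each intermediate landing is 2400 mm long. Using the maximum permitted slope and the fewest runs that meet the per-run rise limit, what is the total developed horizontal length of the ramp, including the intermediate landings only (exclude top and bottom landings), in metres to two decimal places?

36.79 m

At most 420 each: 1644/420 = 3.91, giving 4 ramp runs. That means 3 intermediate landings.
Horizontal run for 1644 mm of rise at 1:18 is 1644 × 18 = 29592 mm.
3 intermediate landings contribute 3 × 2400 = 7200 mm.
Developed length = 29592 + 7200 = 36792 mm.
= 36.79 m.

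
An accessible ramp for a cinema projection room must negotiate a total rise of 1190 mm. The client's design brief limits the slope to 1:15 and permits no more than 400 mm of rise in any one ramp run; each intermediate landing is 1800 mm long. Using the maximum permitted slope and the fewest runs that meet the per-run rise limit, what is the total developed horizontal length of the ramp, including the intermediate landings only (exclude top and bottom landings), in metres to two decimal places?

⌈1190/400⌉ = 3 ramp runs. That means 2 intermediate landings.
Horizontal run for 1190 mm of rise at 1:15 is 1190 × 15 = 17850 mm.
Intermediate landings: 2 × 1800 = 3600 mm.
Developed length = 17850 + 3600 = 21450 mm.
= 21.45 m.

21.45 m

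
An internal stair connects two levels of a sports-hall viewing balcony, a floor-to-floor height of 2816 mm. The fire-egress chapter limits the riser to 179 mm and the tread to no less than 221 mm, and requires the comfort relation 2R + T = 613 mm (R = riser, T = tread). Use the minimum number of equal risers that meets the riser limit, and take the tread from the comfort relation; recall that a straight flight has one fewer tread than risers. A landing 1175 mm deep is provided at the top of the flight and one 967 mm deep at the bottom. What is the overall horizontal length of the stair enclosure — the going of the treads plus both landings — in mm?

⌈2816/179⌉ = 16 risers.
R = 2816 ÷ 16 = 176 mm.
T = 613 − 2·176 = 261 mm, which satisfies the 221 mm minimum.
Going = (16 − 1) × 261 = 3915 mm.
Enclosure = 3915 + 1175 + 967 = 6057 mm.

6057 mm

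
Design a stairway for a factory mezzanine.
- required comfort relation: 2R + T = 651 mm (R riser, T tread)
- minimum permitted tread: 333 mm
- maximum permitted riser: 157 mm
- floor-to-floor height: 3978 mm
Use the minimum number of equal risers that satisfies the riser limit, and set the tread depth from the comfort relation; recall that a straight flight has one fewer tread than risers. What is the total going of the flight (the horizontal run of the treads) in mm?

8625 mm

⌈3978/157⌉ = 26 risers.
R = 3978 ÷ 26 = 153 mm.
T = 651 − 2·153 = 345 mm, which satisfies the 333 mm minimum.
Treads = 26 − 1 = 25; going = 25 × 345 = 8625 mm.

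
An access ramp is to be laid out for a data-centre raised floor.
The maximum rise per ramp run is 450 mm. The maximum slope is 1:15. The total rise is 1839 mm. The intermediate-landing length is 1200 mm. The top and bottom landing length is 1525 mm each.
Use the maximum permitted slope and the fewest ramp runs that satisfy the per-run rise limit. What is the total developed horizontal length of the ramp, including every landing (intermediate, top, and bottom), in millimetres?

At most 450 each: 1839/450 = 4.09, giving 5 ramp runs. That means 4 intermediate landings.
Ramp run (horizontal) at 1:15: 1839 × 15 = 27585 mm.
Intermediate landings: 4 × 1200 = 4800 mm.
Top and bottom landings: 2 × 1525 = 3050 mm.
Total = 27585 + 4800 + 3050 = 35435 mm.

35435 mm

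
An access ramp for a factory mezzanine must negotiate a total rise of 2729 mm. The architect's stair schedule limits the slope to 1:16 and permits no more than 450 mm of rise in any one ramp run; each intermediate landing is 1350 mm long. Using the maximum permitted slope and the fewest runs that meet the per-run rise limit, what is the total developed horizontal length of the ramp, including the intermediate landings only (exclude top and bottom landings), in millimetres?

2729 / 450 = 6.06, so 7 ramp runs are needed. That means 6 intermediate landings.
Horizontal run for 2729 mm of rise at 1:16 is 2729 × 16 = 43664 mm.
Intermediate landings: 6 × 1350 = 8100 mm.
Developed length = 43664 + 8100 = 51764 mm.

51764 mm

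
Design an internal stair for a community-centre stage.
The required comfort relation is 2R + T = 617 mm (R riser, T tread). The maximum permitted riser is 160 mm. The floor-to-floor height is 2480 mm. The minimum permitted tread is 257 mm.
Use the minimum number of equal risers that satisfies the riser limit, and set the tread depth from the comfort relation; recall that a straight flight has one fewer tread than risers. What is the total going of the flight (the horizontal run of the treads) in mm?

⌈2480/160⌉ = 16 risers.
Each riser is 2480/16 = 155 mm (≤ 160 mm).
Tread T = 617 − 2 × 155 = 307 mm (≥ 257 mm).
Going = (16 − 1) × 307 = 4605 mm.

4605 mm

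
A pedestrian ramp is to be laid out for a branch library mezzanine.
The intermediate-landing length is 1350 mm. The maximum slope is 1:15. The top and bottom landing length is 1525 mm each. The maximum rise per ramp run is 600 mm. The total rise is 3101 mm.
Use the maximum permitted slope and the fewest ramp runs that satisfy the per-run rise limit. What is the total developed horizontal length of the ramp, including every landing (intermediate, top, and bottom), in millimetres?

56315 mm

3101 / 600 = 5.17, so 6 ramp runs are needed. That means 5 intermediate landings.
Ramp run (horizontal) at 1:15: 3101 × 15 = 46515 mm.
Intermediate landings: 5 × 1350 = 6750 mm.
Top and bottom landings: 2 × 1525 = 3050 mm.
Total = 46515 + 6750 + 3050 = 56315 mm.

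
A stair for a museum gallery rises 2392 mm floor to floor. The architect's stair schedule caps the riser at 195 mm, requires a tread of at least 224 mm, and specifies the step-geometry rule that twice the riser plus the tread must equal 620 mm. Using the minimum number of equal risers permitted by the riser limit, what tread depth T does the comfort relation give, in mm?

2392 / 195 = 12.267 → round up to 13 risers.
Each riser is 2392/13 = 184 mm (≤ 195 mm).
T = 620 − 2·184 = 252 mm, which satisfies the 224 mm minimum.

252 mm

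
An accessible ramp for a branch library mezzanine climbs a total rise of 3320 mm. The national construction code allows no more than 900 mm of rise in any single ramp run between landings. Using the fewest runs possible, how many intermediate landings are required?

3 intermediate landings

3320 / 900 = 3.69, so 4 ramp runs are needed.
4 runs are separated by 3 intermediate landings.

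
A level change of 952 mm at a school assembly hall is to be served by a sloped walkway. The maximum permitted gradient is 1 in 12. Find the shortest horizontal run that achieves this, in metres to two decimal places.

Run = rise × 12 = 952 × 12 = 11424 mm.
11424 mm = 11.42 m.

11.42 m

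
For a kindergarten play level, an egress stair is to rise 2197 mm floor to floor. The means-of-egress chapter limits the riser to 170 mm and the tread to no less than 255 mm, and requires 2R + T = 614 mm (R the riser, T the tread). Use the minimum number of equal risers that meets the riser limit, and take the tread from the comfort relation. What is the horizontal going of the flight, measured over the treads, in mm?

3312 mm

⌈2197/170⌉ = 13 risers.
Riser R = 2197 / 13 = 169 mm, within the 170 mm limit.
From 2R + T = 614: T = 614 − 338 = 276 mm.
13 risers give 12 treads; going = 12 × 276 = 3312 mm.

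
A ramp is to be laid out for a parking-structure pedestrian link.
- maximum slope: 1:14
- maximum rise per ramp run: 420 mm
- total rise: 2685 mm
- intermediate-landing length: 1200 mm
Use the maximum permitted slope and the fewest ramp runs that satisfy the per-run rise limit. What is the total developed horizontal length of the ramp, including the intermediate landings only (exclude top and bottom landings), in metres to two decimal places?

44.79 m

⌈2685/420⌉ = 7 ramp runs. That means 6 intermediate landings.
Ramp run (horizontal) at 1:14: 2685 × 14 = 37590 mm.
6 intermediate landings contribute 6 × 1200 = 7200 mm.
Total developed length = 37590 + 7200 = 44790 mm.
= 44.79 m.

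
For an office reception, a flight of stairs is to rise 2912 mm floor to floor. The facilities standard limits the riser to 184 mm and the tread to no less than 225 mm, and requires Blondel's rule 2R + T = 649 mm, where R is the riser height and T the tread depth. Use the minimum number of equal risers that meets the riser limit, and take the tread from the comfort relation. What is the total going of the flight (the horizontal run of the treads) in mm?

At most 184 each: 2912/184 = 15.83, giving 16 risers.
R = 2912 ÷ 16 = 182 mm.
From 2R + T = 649: T = 649 − 364 = 285 mm.
Going = (16 − 1) × 285 = 4275 mm.

4275 mm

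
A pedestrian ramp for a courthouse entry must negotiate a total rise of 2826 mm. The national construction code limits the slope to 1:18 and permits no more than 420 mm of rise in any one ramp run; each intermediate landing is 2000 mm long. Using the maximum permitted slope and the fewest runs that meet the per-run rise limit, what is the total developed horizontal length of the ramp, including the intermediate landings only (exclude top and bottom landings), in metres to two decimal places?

⌈2826/420⌉ = 7 ramp runs. That means 6 intermediate landings.
Ramp run (horizontal) at 1:18: 2826 × 18 = 50868 mm.
6 intermediate landings contribute 6 × 2000 = 12000 mm.
Developed length = 50868 + 12000 = 62868 mm.
= 62.87 m.

62.87 m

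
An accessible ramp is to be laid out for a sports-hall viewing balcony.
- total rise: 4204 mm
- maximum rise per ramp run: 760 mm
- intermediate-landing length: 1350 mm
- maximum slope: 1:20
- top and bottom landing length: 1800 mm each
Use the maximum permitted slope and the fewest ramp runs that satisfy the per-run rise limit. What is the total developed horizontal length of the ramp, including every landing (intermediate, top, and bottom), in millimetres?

94430 mm

At most 760 each: 4204/760 = 5.53, giving 6 ramp runs. That means 5 intermediate landings.
Ramp run (horizontal) at 1:20: 4204 × 20 = 84080 mm.
5 intermediate landings contribute 5 × 1350 = 6750 mm.
Top and bottom landings: 2 × 1800 = 3600 mm.
Total = 84080 + 6750 + 3600 = 94430 mm.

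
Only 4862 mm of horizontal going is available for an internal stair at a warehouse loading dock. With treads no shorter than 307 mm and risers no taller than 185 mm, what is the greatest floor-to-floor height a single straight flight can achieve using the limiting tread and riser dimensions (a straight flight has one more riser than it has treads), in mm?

4862 / 307 = 15.84, so 15 treads fit.
Risers = treads + 1 = 16.
Maximum height = 16 × 185 = 2960 mm.

2960 mm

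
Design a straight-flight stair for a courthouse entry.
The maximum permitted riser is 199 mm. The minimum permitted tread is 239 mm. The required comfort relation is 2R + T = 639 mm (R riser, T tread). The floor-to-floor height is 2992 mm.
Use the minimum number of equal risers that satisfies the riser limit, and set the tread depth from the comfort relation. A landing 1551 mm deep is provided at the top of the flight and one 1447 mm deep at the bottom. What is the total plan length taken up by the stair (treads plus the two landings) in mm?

At most 199 each: 2992/199 = 15.04, giving 16 risers.
R = 2992 ÷ 16 = 187 mm.
T = 639 − 2·187 = 265 mm, which satisfies the 239 mm minimum.
Going = (16 − 1) × 265 = 3975 mm.
Enclosure = 3975 + 1551 + 1447 = 6973 mm.

6973 mm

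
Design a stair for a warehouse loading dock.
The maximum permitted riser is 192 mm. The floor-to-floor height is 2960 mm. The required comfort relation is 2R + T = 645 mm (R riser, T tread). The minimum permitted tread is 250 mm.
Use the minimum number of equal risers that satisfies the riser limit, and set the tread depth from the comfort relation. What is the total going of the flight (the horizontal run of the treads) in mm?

2960 / 192 = 15.42, so 16 risers are needed.
R = 2960 ÷ 16 = 185 mm.
T = 645 − 2·185 = 275 mm, which satisfies the 250 mm minimum.
16 risers give 15 treads; going = 15 × 275 = 4125 mm.

4125 mm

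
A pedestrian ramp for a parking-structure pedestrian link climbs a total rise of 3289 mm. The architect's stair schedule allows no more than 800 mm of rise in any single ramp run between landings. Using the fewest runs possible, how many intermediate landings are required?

3289 / 800 = 4.111 → round up to 5 ramp runs.
5 runs are separated by 4 intermediate landings.

4 intermediate landings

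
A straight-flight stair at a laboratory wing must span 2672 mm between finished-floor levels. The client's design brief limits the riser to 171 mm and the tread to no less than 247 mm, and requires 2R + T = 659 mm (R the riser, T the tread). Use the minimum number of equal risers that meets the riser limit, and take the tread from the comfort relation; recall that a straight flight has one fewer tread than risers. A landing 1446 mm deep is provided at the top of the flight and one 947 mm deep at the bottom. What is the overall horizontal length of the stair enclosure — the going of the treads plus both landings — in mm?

7268 mm

⌈2672/171⌉ = 16 risers.
Each riser is 2672/16 = 167 mm (≤ 171 mm).
T = 659 − 2·167 = 325 mm, which satisfies the 247 mm minimum.
Going = (16 − 1) × 325 = 4875 mm.
Add landings: 4875 + 1446 + 947 = 7268 mm.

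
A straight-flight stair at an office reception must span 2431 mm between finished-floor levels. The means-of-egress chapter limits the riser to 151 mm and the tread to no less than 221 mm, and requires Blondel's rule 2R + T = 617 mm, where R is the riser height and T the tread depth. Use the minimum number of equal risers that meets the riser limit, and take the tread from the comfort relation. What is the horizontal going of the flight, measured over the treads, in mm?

5296 mm

2431 / 151 = 16.10, so 17 risers are needed.
R = 2431 ÷ 17 = 143 mm.
T = 617 − 2·143 = 331 mm, which satisfies the 221 mm minimum.
Going = (17 − 1) × 331 = 5296 mm.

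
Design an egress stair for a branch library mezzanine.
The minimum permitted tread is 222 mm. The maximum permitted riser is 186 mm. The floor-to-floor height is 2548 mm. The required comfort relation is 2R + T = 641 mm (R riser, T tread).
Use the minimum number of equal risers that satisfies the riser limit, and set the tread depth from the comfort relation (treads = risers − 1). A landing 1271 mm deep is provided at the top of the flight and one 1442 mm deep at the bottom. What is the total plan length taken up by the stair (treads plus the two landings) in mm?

6314 mm

At most 186 each: 2548/186 = 13.70, giving 14 risers.
Riser R = 2548 / 14 = 182 mm, within the 186 mm limit.
From 2R + T = 641: T = 641 − 364 = 277 mm.
14 risers give 13 treads; going = 13 × 277 = 3601 mm.
Enclosure = 3601 + 1271 + 1442 = 6314 mm.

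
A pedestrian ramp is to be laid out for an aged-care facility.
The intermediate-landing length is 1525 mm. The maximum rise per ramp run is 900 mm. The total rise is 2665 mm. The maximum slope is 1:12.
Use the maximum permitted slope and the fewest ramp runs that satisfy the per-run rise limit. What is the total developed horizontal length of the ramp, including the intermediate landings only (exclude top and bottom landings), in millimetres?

35030 mm

2665 / 900 = 2.961 → round up to 3 ramp runs. That means 2 intermediate landings.
Horizontal run for 2665 mm of rise at 1:12 is 2665 × 12 = 31980 mm.
Intermediate landings: 2 × 1525 = 3050 mm.
Developed length = 31980 + 3050 = 35030 mm.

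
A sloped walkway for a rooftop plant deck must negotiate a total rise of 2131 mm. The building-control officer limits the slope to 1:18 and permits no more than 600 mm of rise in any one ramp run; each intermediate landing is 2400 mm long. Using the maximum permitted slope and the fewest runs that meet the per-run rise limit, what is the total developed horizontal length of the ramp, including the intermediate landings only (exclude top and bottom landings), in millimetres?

45558 mm

2131 / 600 = 3.552 → round up to 4 ramp runs. That means 3 intermediate landings.
Ramp run (horizontal) at 1:18: 2131 × 18 = 38358 mm.
3 intermediate landings contribute 3 × 2400 = 7200 mm.
Total developed length = 38358 + 7200 = 45558 mm.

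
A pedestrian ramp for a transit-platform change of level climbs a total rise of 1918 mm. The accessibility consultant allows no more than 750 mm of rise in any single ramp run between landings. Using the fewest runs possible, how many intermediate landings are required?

2 intermediate landings

⌈1918/750⌉ = 3 ramp runs.
3 runs are separated by 2 intermediate landings.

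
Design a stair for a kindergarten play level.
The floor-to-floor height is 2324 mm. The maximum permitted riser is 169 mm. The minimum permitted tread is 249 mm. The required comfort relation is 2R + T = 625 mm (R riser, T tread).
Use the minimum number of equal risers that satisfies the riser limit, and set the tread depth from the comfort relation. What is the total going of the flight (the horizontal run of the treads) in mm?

2324 / 169 = 13.751 → round up to 14 risers.
Each riser is 2324/14 = 166 mm (≤ 169 mm).
From 2R + T = 625: T = 625 − 332 = 293 mm.
14 risers give 13 treads; going = 13 × 293 = 3809 mm.

3809 mm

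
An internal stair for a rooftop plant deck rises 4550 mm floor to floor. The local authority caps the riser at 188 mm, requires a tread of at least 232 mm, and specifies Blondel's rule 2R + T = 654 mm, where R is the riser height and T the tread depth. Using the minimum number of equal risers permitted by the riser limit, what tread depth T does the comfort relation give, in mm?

290 mm

4550 / 188 = 24.202 → round up to 25 risers.
Each riser is 4550/25 = 182 mm (≤ 188 mm).
From 2R + T = 654: T = 654 − 364 = 290 mm.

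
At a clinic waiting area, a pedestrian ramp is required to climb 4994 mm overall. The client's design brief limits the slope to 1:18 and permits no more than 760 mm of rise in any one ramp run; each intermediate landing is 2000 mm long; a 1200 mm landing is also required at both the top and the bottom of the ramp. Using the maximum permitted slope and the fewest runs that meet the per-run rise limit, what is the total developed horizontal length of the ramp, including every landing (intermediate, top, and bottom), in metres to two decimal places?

At most 760 each: 4994/760 = 6.57, giving 7 ramp runs. That means 6 intermediate landings.
Horizontal run for 4994 mm of rise at 1:18 is 4994 × 18 = 89892 mm.
Intermediate landings: 6 × 2000 = 12000 mm.
Top and bottom landings: 2 × 1200 = 2400 mm.
Total = 89892 + 12000 + 2400 = 104292 mm.
= 104.29 m.

104.29 m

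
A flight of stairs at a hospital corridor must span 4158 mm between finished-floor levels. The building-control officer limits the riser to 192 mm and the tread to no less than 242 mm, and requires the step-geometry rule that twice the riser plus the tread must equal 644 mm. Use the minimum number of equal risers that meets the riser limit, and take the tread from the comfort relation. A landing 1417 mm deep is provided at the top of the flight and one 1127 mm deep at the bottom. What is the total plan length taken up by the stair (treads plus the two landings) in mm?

8130 mm

4158 / 192 = 21.656 → round up to 22 risers.
Riser R = 4158 / 22 = 189 mm, within the 192 mm limit.
Tread T = 644 − 2 × 189 = 266 mm (≥ 242 mm).
Going = (22 − 1) × 266 = 5586 mm.
Add landings: 5586 + 1417 + 1127 = 8130 mm.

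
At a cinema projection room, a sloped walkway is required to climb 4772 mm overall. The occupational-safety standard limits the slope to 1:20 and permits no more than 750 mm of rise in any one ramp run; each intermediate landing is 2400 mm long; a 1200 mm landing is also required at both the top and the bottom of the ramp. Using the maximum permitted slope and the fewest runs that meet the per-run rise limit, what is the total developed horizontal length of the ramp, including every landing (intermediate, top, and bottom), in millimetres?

At most 750 each: 4772/750 = 6.36, giving 7 ramp runs. That means 6 intermediate landings.
Ramp run (horizontal) at 1:20: 4772 × 20 = 95440 mm.
Intermediate landings: 6 × 2400 = 14400 mm.
Top and bottom landings: 2 × 1200 = 2400 mm.
Total = 95440 + 14400 + 2400 = 112240 mm.

112240 mm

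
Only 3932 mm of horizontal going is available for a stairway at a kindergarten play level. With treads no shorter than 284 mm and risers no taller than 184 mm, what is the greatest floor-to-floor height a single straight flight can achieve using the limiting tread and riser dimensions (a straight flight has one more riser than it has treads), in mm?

Treads that fit: ⌊3932 / 284⌋ = 13.
Risers = treads + 1 = 14.
Maximum height = 14 × 184 = 2576 mm.

2576 mm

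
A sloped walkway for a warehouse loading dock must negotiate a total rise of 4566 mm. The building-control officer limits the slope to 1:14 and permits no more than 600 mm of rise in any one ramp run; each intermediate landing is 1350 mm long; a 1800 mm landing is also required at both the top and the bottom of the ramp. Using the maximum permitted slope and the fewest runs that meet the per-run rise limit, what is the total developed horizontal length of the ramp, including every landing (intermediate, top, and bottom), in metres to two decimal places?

76.97 m

⌈4566/600⌉ = 8 ramp runs. That means 7 intermediate landings.
Ramp run (horizontal) at 1:14: 4566 × 14 = 63924 mm.
Intermediate landings: 7 × 1350 = 9450 mm.
Top and bottom landings: 2 × 1800 = 3600 mm.
Total = 63924 + 9450 + 3600 = 76974 mm.
= 76.97 m.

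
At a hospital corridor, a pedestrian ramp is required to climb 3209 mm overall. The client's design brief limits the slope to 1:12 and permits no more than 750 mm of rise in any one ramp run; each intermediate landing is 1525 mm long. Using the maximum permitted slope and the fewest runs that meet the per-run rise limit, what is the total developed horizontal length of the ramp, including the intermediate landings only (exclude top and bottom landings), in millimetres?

⌈3209/750⌉ = 5 ramp runs. That means 4 intermediate landings.
Ramp run (horizontal) at 1:12: 3209 × 12 = 38508 mm.
Intermediate landings: 4 × 1525 = 6100 mm.
Total developed length = 38508 + 6100 = 44608 mm.

44608 mm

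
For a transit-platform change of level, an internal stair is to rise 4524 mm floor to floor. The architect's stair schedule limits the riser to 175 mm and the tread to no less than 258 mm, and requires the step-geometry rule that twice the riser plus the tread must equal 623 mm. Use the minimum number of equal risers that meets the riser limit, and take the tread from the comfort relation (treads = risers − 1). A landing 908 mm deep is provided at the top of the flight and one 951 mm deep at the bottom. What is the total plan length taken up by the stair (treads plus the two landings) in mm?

8734 mm

At most 175 each: 4524/175 = 25.85, giving 26 risers.
Riser R = 4524 / 26 = 174 mm, within the 175 mm limit.
From 2R + T = 623: T = 623 − 348 = 275 mm.
26 risers give 25 treads; going = 25 × 275 = 6875 mm.
Enclosure = 6875 + 908 + 951 = 8734 mm.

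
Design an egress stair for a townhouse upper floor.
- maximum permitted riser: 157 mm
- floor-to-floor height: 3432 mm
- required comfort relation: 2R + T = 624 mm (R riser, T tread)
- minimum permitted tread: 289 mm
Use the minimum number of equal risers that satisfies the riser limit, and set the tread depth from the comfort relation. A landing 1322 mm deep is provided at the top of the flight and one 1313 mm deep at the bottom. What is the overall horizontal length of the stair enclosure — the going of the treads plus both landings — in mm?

3432 / 157 = 21.86, so 22 risers are needed.
Each riser is 3432/22 = 156 mm (≤ 157 mm).
From 2R + T = 624: T = 624 − 312 = 312 mm.
Going = (22 − 1) × 312 = 6552 mm.
Add landings: 6552 + 1322 + 1313 = 9187 mm.

9187 mm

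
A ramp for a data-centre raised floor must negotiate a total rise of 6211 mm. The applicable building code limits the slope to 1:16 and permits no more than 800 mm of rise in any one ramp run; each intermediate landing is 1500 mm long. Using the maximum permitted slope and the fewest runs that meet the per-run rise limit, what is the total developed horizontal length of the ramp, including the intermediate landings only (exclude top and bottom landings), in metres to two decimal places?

At most 800 each: 6211/800 = 7.76, giving 8 ramp runs. That means 7 intermediate landings.
Ramp run (horizontal) at 1:16: 6211 × 16 = 99376 mm.
Intermediate landings: 7 × 1500 = 10500 mm.
Total developed length = 99376 + 10500 = 109876 mm.
= 109.88 m.

109.88 m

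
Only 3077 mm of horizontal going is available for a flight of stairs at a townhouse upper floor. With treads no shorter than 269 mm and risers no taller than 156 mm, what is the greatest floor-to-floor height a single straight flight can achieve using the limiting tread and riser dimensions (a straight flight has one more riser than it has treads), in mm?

Treads that fit: ⌊3077 / 269⌋ = 11.
Risers = treads + 1 = 12.
Maximum height = 12 × 156 = 1872 mm.

1872 mm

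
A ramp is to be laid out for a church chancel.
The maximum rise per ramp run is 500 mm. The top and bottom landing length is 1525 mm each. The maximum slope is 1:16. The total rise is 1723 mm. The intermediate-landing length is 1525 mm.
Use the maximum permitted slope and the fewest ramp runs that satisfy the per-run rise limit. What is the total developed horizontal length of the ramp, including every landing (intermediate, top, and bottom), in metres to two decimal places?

1723 / 500 = 3.446 → round up to 4 ramp runs. That means 3 intermediate landings.
Ramp run (horizontal) at 1:16: 1723 × 16 = 27568 mm.
Intermediate landings: 3 × 1525 = 4575 mm.
Top and bottom landings: 2 × 1525 = 3050 mm.
Total = 27568 + 4575 + 3050 = 35193 mm.
= 35.19 m.

35.19 m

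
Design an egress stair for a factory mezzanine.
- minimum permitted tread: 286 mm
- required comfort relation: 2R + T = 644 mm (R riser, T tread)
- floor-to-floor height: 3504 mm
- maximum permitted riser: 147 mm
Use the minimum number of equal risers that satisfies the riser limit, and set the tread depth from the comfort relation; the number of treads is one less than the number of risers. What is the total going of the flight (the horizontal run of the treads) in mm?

8096 mm

3504 / 147 = 23.837 → round up to 24 risers.
R = 3504 ÷ 24 = 146 mm.
Tread T = 644 − 2 × 146 = 352 mm (≥ 286 mm).
24 risers give 23 treads; going = 23 × 352 = 8096 mm.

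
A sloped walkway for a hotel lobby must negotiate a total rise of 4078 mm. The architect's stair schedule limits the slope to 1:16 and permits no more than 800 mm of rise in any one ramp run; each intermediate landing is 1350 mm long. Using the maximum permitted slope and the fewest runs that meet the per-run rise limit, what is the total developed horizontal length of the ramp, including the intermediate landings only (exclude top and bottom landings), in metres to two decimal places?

At most 800 each: 4078/800 = 5.10, giving 6 ramp runs. That means 5 intermediate landings.
Horizontal run for 4078 mm of rise at 1:16 is 4078 × 16 = 65248 mm.
Intermediate landings: 5 × 1350 = 6750 mm.
Developed length = 65248 + 6750 = 71998 mm.
= 72.00 m.

72.00 m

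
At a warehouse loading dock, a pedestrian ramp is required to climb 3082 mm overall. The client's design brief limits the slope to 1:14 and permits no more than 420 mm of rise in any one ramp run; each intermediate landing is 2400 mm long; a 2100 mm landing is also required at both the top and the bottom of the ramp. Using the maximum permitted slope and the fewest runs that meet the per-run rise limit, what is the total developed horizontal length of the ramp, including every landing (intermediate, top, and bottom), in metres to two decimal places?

64.15 m

3082 / 420 = 7.34, so 8 ramp runs are needed. That means 7 intermediate landings.
Ramp run (horizontal) at 1:14: 3082 × 14 = 43148 mm.
7 intermediate landings contribute 7 × 2400 = 16800 mm.
Top and bottom landings: 2 × 2100 = 4200 mm.
Total = 43148 + 16800 + 4200 = 64148 mm.
= 64.15 m.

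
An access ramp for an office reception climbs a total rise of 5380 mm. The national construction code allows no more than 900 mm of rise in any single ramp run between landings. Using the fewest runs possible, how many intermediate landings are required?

At most 900 each: 5380/900 = 5.98, giving 6 ramp runs.
6 runs are separated by 5 intermediate landings.

5 intermediate landings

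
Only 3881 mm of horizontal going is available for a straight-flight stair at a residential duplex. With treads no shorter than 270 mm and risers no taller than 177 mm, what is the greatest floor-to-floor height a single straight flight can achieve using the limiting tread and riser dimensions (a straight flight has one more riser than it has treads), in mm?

3881 / 270 = 14.37, so 14 treads fit.
Risers = treads + 1 = 15.
Maximum height = 15 × 177 = 2655 mm.

2655 mm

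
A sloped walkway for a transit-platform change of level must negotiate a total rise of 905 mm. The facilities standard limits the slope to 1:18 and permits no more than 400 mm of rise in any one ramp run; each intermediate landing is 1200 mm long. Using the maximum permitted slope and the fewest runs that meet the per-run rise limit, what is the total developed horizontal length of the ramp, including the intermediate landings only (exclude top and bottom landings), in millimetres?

18690 mm

At most 400 each: 905/400 = 2.26, giving 3 ramp runs. That means 2 intermediate landings.
Ramp run (horizontal) at 1:18: 905 × 18 = 16290 mm.
Intermediate landings: 2 × 1200 = 2400 mm.
Total developed length = 16290 + 2400 = 18690 mm.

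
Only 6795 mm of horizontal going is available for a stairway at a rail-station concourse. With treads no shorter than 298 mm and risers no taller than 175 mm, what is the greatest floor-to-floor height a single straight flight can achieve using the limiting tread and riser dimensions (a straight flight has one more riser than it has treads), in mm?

4025 mm

Treads that fit: ⌊6795 / 298⌋ = 22.
Risers = treads + 1 = 23.
Maximum height = 23 × 175 = 4025 mm.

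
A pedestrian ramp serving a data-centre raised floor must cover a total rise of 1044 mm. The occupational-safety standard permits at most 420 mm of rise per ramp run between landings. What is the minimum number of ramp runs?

3 runs

⌈1044/420⌉ = 3 ramp runs.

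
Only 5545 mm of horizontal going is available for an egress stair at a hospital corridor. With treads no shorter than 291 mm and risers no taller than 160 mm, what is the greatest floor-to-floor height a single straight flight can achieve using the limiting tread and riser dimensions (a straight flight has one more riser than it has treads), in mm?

Treads that fit: ⌊5545 / 291⌋ = 19.
Risers = treads + 1 = 20.
Maximum height = 20 × 160 = 3200 mm.

3200 mm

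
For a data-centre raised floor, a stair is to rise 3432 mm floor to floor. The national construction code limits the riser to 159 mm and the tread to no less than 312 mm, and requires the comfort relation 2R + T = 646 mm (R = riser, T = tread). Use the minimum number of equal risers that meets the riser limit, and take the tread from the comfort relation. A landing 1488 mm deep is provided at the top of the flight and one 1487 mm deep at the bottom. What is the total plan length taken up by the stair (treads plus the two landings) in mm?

⌈3432/159⌉ = 22 risers.
R = 3432 ÷ 22 = 156 mm.
Tread T = 646 − 2 × 156 = 334 mm (≥ 312 mm).
Treads = 22 − 1 = 21; going = 21 × 334 = 7014 mm.
Enclosure = 7014 + 1488 + 1487 = 9989 mm.

9989 mm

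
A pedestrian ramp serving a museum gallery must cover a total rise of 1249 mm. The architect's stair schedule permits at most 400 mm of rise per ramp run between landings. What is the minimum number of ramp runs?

⌈1249/400⌉ = 4 ramp runs.

4 runs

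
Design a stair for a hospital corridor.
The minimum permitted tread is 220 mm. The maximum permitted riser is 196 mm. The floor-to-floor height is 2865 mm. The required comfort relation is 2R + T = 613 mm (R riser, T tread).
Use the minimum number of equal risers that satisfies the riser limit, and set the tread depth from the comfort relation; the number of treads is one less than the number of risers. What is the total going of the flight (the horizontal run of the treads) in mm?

2865 / 196 = 14.617 → round up to 15 risers.
R = 2865 ÷ 15 = 191 mm.
T = 613 − 2·191 = 231 mm, which satisfies the 220 mm minimum.
Going = (15 − 1) × 231 = 3234 mm.

3234 mm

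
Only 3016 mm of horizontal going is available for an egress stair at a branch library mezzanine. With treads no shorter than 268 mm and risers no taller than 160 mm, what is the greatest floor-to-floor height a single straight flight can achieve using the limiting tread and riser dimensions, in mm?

3016 / 268 = 11.25, so 11 treads fit.
Risers = treads + 1 = 12.
Maximum height = 12 × 160 = 1920 mm.

1920 mm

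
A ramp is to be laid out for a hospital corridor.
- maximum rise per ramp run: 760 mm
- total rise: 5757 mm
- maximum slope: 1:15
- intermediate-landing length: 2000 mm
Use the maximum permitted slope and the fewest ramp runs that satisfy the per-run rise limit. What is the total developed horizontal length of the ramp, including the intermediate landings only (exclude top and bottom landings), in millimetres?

⌈5757/760⌉ = 8 ramp runs. That means 7 intermediate landings.
Horizontal run for 5757 mm of rise at 1:15 is 5757 × 15 = 86355 mm.
7 intermediate landings contribute 7 × 2000 = 14000 mm.
Developed length = 86355 + 14000 = 100355 mm.

100355 mm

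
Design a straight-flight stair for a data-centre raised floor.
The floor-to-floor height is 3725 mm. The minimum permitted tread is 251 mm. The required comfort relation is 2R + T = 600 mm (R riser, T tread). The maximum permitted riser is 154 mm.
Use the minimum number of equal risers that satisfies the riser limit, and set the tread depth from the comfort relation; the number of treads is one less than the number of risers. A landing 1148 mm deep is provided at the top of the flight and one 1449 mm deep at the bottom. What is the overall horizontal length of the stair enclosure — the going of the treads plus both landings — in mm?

9845 mm

At most 154 each: 3725/154 = 24.19, giving 25 risers.
R = 3725 ÷ 25 = 149 mm.
From 2R + T = 600: T = 600 − 298 = 302 mm.
Going = (25 − 1) × 302 = 7248 mm.
Add landings: 7248 + 1148 + 1449 = 9845 mm.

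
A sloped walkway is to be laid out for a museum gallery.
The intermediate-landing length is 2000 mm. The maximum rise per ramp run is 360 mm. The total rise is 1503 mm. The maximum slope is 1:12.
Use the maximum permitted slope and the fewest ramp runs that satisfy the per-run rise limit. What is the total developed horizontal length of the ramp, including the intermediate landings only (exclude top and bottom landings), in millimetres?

26036 mm

1503 / 360 = 4.17, so 5 ramp runs are needed. That means 4 intermediate landings.
Ramp run (horizontal) at 1:12: 1503 × 12 = 18036 mm.
4 intermediate landings contribute 4 × 2000 = 8000 mm.
Developed length = 18036 + 8000 = 26036 mm.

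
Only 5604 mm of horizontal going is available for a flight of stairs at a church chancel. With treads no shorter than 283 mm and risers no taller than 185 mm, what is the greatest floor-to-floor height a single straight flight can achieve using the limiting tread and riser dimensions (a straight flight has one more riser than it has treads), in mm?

Treads that fit: ⌊5604 / 283⌋ = 19.
Risers = treads + 1 = 20.
Maximum height = 20 × 185 = 3700 mm.

3700 mm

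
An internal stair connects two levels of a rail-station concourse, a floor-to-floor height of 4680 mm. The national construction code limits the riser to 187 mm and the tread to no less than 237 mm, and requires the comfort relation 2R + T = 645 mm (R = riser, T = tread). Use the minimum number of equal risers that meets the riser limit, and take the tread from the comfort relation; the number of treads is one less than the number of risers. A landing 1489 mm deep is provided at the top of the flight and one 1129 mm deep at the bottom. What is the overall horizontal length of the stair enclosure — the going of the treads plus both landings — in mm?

At most 187 each: 4680/187 = 25.03, giving 26 risers.
Riser R = 4680 / 26 = 180 mm, within the 187 mm limit.
Tread T = 645 − 2 × 180 = 285 mm (≥ 237 mm).
Going = (26 − 1) × 285 = 7125 mm.
Add landings: 7125 + 1489 + 1129 = 9743 mm.

9743 mm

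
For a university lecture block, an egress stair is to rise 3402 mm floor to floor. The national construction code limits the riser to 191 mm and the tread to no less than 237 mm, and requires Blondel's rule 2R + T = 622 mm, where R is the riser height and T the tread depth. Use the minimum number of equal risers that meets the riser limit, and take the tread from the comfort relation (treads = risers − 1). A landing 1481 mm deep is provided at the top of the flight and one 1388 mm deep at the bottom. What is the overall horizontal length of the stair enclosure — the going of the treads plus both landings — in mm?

7017 mm

⌈3402/191⌉ = 18 risers.
Riser R = 3402 / 18 = 189 mm, within the 191 mm limit.
From 2R + T = 622: T = 622 − 378 = 244 mm.
18 risers give 17 treads; going = 17 × 244 = 4148 mm.
Enclosure = 4148 + 1481 + 1388 = 7017 mm.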